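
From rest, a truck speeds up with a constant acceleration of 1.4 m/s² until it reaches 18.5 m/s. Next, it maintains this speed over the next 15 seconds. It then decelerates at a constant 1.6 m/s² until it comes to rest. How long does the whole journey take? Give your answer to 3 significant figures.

39.8 s

Phase 1 (accelerating): v₀ = 0 m/s, a = 1.4 m/s².
v = v₀ + at → t = (18.5 − 0) / 1.4 = 13.2 s
v² = v₀² + 2aΔx → Δx = (18.5² − 0²)/(2·1.4) = 122 m

Phase 2 (constant speed): v₀ = 18.5 m/s, a = 0 m/s².
v = v₀ + at = 18.5 + (0)(15) = 18.5 m/s
Δx = v₀t + ½at² = 18.5·15 + 0.5·0·15² = 278 m

Phase 3 (decelerating): v₀ = 18.5 m/s, a = -1.6 m/s².
v = v₀ + at → t = (0 − 18.5) / -1.6 = 11.6 s
v² = v₀² + 2aΔx → Δx = (0² − 18.5²)/(2·-1.6) = 107 m
Total time = 13.2 + 15.0 + 11.6 = 39.8 s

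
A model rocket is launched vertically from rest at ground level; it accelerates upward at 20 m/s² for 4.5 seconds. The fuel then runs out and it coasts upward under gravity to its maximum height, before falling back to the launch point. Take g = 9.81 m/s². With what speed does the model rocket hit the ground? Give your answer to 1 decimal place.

Phase 1 (powered ascent): v₀ = 0 m/s, a = 20 m/s².
v = v₀ + at = 0 + (20)(4.5) = 90.0 m/s
Δx = v₀t + ½at² = 0·4.5 + 0.5·20·4.5² = 202 m

Phase 2 (coasting upward): v₀ = 90.0 m/s, a = -9.81 m/s².
v = v₀ + at → t = (0 − 90.0) / -9.81 = 9.17 s
v² = v₀² + 2aΔx → Δx = (0² − 90.0²)/(2·-9.81) = 413 m

Phase 3 (free fall): v₀ = 0 m/s, a = -9.81 m/s².
Falls 615 m from rest: t = √(2·615/9.81) = 11.2 s; v = g·t = 110 m/s.
Impact speed = 110 m/s

109.9 m/s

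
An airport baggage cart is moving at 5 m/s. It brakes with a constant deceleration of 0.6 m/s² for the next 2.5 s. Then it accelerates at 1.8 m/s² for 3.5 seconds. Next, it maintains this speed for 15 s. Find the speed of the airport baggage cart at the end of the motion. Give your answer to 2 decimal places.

Phase 1 (decelerating): v₀ = 5.00 m/s, a = -0.6 m/s².
v = v₀ + at = 5.00 + (-0.6)(2.5) = 3.50 m/s
Δx = v₀t + ½at² = 5.00·2.5 + 0.5·-0.6·2.5² = 10.6 m

Phase 2 (accelerating): v₀ = 3.50 m/s, a = 1.8 m/s².
v = v₀ + at = 3.50 + (1.8)(3.5) = 9.80 m/s
Δx = v₀t + ½at² = 3.50·3.5 + 0.5·1.8·3.5² = 23.3 m

Phase 3 (constant speed): v₀ = 9.80 m/s, a = 0 m/s².
v = v₀ + at = 9.80 + (0)(15) = 9.80 m/s
Δx = v₀t + ½at² = 9.80·15 + 0.5·0·15² = 147 m
Final speed = 9.80 m/s

9.80 m/s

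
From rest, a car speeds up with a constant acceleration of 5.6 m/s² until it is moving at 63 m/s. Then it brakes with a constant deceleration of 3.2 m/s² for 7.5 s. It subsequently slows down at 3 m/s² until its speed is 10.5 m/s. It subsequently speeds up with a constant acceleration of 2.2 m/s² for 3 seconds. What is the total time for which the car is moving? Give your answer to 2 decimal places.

Phase 1 (accelerating): v₀ = 0 m/s, a = 5.6 m/s².
v = v₀ + at → t = (63 − 0) / 5.6 = 11.2 s
v² = v₀² + 2aΔx → Δx = (63² − 0²)/(2·5.6) = 354 m

Phase 2 (decelerating): v₀ = 63.0 m/s, a = -3.2 m/s².
v = v₀ + at = 63.0 + (-3.2)(7.5) = 39.0 m/s
Δx = v₀t + ½at² = 63.0·7.5 + 0.5·-3.2·7.5² = 382 m

Phase 3 (decelerating): v₀ = 39.0 m/s, a = -3 m/s².
v = v₀ + at → t = (10.5 − 39.0) / -3 = 9.50 s
v² = v₀² + 2aΔx → Δx = (10.5² − 39.0²)/(2·-3) = 235 m

Phase 4 (accelerating): v₀ = 10.5 m/s, a = 2.2 m/s².
v = v₀ + at = 10.5 + (2.2)(3) = 17.1 m/s
Δx = v₀t + ½at² = 10.5·3 + 0.5·2.2·3² = 41.4 m
Total time = 11.2 + 7.50 + 9.50 + 3.00 = 31.2 s

31.25 s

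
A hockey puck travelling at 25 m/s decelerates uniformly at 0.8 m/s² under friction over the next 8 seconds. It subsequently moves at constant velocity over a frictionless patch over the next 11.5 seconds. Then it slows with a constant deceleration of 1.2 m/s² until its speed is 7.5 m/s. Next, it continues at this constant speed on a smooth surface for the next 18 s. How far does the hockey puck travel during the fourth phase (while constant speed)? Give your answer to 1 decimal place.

Phase 1 (decelerating): v₀ = 25.0 m/s, a = -0.8 m/s².
v = v₀ + at = 25.0 + (-0.8)(8) = 18.6 m/s
Δx = v₀t + ½at² = 25.0·8 + 0.5·-0.8·8² = 174 m

Phase 2 (constant speed): v₀ = 18.6 m/s, a = 0 m/s².
v = v₀ + at = 18.6 + (0)(11.5) = 18.6 m/s
Δx = v₀t + ½at² = 18.6·11.5 + 0.5·0·11.5² = 214 m

Phase 3 (decelerating): v₀ = 18.6 m/s, a = -1.2 m/s².
v = v₀ + at → t = (7.5 − 18.6) / -1.2 = 9.25 s
v² = v₀² + 2aΔx → Δx = (7.5² − 18.6²)/(2·-1.2) = 121 m

Phase 4 (constant speed): v₀ = 7.50 m/s, a = 0 m/s².
v = v₀ + at = 7.50 + (0)(18) = 7.50 m/s
Δx = v₀t + ½at² = 7.50·18 + 0.5·0·18² = 135 m
Distance in phase 4 = 135 m

135.0 m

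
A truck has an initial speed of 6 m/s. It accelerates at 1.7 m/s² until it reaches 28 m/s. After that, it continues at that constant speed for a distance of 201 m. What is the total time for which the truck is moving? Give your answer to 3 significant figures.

20.1 s

Phase 1 (accelerating): v₀ = 6.00 m/s, a = 1.7 m/s².
v = v₀ + at → t = (28 − 6.00) / 1.7 = 12.9 s
v² = v₀² + 2aΔx → Δx = (28² − 6.00²)/(2·1.7) = 220 m

Phase 2 (constant speed): v₀ = 28.0 m/s, a = 0 m/s².
Constant speed: t = d/v = 201/28.0 = 7.18 s
Total time = 12.9 + 7.18 = 20.1 s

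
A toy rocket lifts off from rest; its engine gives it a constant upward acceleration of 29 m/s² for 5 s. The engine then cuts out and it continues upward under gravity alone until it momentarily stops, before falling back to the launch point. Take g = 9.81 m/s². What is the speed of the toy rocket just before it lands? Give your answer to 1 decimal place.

167.7 m/s

Phase 1 (powered ascent): v₀ = 0 m/s, a = 29 m/s².
v = v₀ + at = 0 + (29)(5) = 145 m/s
Δx = v₀t + ½at² = 0·5 + 0.5·29·5² = 362 m

Phase 2 (coasting upward): v₀ = 145 m/s, a = -9.81 m/s².
v = v₀ + at → t = (0 − 145) / -9.81 = 14.8 s
v² = v₀² + 2aΔx → Δx = (0² − 145²)/(2·-9.81) = 1070 m

Phase 3 (free fall): v₀ = 0 m/s, a = -9.81 m/s².
Falls 1430 m from rest: t = √(2·1430/9.81) = 17.1 s; v = g·t = 168 m/s.
Impact speed = 168 m/s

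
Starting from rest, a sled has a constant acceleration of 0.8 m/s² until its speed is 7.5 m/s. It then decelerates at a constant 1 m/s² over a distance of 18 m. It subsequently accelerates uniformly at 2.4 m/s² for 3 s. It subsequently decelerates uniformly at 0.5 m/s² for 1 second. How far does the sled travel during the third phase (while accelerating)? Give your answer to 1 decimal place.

Phase 1 (accelerating): v₀ = 0 m/s, a = 0.8 m/s².
v = v₀ + at → t = (7.5 − 0) / 0.8 = 9.38 s
v² = v₀² + 2aΔx → Δx = (7.5² − 0²)/(2·0.8) = 35.2 m

Phase 2 (decelerating): v₀ = 7.50 m/s, a = -1 m/s².
v² = v₀² + 2aΔx = 7.50² + 2·-1·18 = 20.2 → v = 4.50 m/s
t = (v − v₀)/a = (4.50 − 7.50)/-1 = 3.00 s

Phase 3 (accelerating): v₀ = 4.50 m/s, a = 2.4 m/s².
v = v₀ + at = 4.50 + (2.4)(3) = 11.7 m/s
Δx = v₀t + ½at² = 4.50·3 + 0.5·2.4·3² = 24.3 m
Distance in phase 3 = 24.3 m

24.3 m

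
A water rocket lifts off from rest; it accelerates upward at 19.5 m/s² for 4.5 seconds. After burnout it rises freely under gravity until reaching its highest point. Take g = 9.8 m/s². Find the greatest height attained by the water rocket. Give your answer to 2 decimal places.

590.30 m

Phase 1 (powered ascent): v₀ = 0 m/s, a = 19.5 m/s².
v = v₀ + at = 0 + (19.5)(4.5) = 87.8 m/s
Δx = v₀t + ½at² = 0·4.5 + 0.5·19.5·4.5² = 197 m

Phase 2 (coasting upward): v₀ = 87.8 m/s, a = -9.8 m/s².
v = v₀ + at → t = (0 − 87.8) / -9.8 = 8.95 s
v² = v₀² + 2aΔx → Δx = (0² − 87.8²)/(2·-9.8) = 393 m
Maximum height = 197 + 393 = 590 m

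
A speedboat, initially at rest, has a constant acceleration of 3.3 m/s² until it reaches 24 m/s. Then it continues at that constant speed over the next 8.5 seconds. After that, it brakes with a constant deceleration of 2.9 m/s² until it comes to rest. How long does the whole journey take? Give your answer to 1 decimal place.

Phase 1 (accelerating): v₀ = 0 m/s, a = 3.3 m/s².
v = v₀ + at → t = (24 − 0) / 3.3 = 7.27 s
v² = v₀² + 2aΔx → Δx = (24² − 0²)/(2·3.3) = 87.3 m

Phase 2 (constant speed): v₀ = 24.0 m/s, a = 0 m/s².
v = v₀ + at = 24.0 + (0)(8.5) = 24.0 m/s
Δx = v₀t + ½at² = 24.0·8.5 + 0.5·0·8.5² = 204 m

Phase 3 (decelerating): v₀ = 24.0 m/s, a = -2.9 m/s².
v = v₀ + at → t = (0 − 24.0) / -2.9 = 8.28 s
v² = v₀² + 2aΔx → Δx = (0² − 24.0²)/(2·-2.9) = 99.3 m
Total time = 7.27 + 8.50 + 8.28 = 24.0 s

24.0 s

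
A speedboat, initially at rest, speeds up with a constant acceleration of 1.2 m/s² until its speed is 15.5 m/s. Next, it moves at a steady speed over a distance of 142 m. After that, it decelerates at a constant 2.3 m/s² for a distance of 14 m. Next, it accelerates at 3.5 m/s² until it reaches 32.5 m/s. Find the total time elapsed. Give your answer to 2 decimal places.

Phase 1 (accelerating): v₀ = 0 m/s, a = 1.2 m/s².
v = v₀ + at → t = (15.5 − 0) / 1.2 = 12.9 s
v² = v₀² + 2aΔx → Δx = (15.5² − 0²)/(2·1.2) = 100 m

Phase 2 (constant speed): v₀ = 15.5 m/s, a = 0 m/s².
Constant speed: t = d/v = 142/15.5 = 9.16 s

Phase 3 (decelerating): v₀ = 15.5 m/s, a = -2.3 m/s².
v² = v₀² + 2aΔx = 15.5² + 2·-2.3·14 = 176 → v = 13.3 m/s
t = (v − v₀)/a = (13.3 − 15.5)/-2.3 = 0.974 s

Phase 4 (accelerating): v₀ = 13.3 m/s, a = 3.5 m/s².
v = v₀ + at → t = (32.5 − 13.3) / 3.5 = 5.50 s
v² = v₀² + 2aΔx → Δx = (32.5² − 13.3²)/(2·3.5) = 126 m
Total time = 12.9 + 9.16 + 0.974 + 5.50 = 28.5 s

28.55 s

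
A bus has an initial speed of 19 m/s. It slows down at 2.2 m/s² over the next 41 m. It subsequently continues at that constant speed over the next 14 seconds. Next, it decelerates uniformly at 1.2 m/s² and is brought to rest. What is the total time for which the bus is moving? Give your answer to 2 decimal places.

Phase 1 (decelerating): v₀ = 19.0 m/s, a = -2.2 m/s².
v² = v₀² + 2aΔx = 19.0² + 2·-2.2·41 = 181 → v = 13.4 m/s
t = (v − v₀)/a = (13.4 − 19.0)/-2.2 = 2.53 s

Phase 2 (constant speed): v₀ = 13.4 m/s, a = 0 m/s².
v = v₀ + at = 13.4 + (0)(14) = 13.4 m/s
Δx = v₀t + ½at² = 13.4·14 + 0.5·0·14² = 188 m

Phase 3 (decelerating): v₀ = 13.4 m/s, a = -1.2 m/s².
v = v₀ + at → t = (0 − 13.4) / -1.2 = 11.2 s
v² = v₀² + 2aΔx → Δx = (0² − 13.4²)/(2·-1.2) = 75.2 m
Total time = 2.53 + 14.0 + 11.2 = 27.7 s

27.73 s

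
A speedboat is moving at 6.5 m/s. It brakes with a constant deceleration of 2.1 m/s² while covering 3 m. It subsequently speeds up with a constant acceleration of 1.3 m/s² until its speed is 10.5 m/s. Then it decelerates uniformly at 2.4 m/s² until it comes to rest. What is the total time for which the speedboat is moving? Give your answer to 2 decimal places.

Phase 1 (decelerating): v₀ = 6.50 m/s, a = -2.1 m/s².
v² = v₀² + 2aΔx = 6.50² + 2·-2.1·3 = 29.6 → v = 5.45 m/s
t = (v − v₀)/a = (5.45 − 6.50)/-2.1 = 0.502 s

Phase 2 (accelerating): v₀ = 5.45 m/s, a = 1.3 m/s².
v = v₀ + at → t = (10.5 − 5.45) / 1.3 = 3.89 s
v² = v₀² + 2aΔx → Δx = (10.5² − 5.45²)/(2·1.3) = 31.0 m

Phase 3 (decelerating): v₀ = 10.5 m/s, a = -2.4 m/s².
v = v₀ + at → t = (0 − 10.5) / -2.4 = 4.38 s
v² = v₀² + 2aΔx → Δx = (0² − 10.5²)/(2·-2.4) = 23.0 m
Total time = 0.502 + 3.89 + 4.38 = 8.77 s

8.77 s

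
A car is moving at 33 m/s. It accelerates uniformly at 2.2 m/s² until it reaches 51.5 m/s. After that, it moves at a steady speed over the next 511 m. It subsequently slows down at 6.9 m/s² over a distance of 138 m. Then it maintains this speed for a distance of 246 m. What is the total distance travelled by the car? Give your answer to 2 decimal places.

Phase 1 (accelerating): v₀ = 33.0 m/s, a = 2.2 m/s².
v = v₀ + at → t = (51.5 − 33.0) / 2.2 = 8.41 s
v² = v₀² + 2aΔx → Δx = (51.5² − 33.0²)/(2·2.2) = 355 m

Phase 2 (constant speed): v₀ = 51.5 m/s, a = 0 m/s².
Constant speed: t = d/v = 511/51.5 = 9.92 s

Phase 3 (decelerating): v₀ = 51.5 m/s, a = -6.9 m/s².
v² = v₀² + 2aΔx = 51.5² + 2·-6.9·138 = 748 → v = 27.3 m/s
t = (v − v₀)/a = (27.3 − 51.5)/-6.9 = 3.50 s

Phase 4 (constant speed): v₀ = 27.3 m/s, a = 0 m/s².
Constant speed: t = d/v = 246/27.3 = 9.00 s
Total distance = 355 + 511 + 138 + 246 = 1250 m

1250.28 m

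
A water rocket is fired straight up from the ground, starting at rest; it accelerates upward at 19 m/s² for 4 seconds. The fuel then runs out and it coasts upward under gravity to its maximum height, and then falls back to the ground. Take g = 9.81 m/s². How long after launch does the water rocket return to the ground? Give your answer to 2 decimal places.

Phase 1 (powered ascent): v₀ = 0 m/s, a = 19 m/s².
v = v₀ + at = 0 + (19)(4) = 76.0 m/s
Δx = v₀t + ½at² = 0·4 + 0.5·19·4² = 152 m

Phase 2 (coasting upward): v₀ = 76.0 m/s, a = -9.81 m/s².
v = v₀ + at → t = (0 − 76.0) / -9.81 = 7.75 s
v² = v₀² + 2aΔx → Δx = (0² − 76.0²)/(2·-9.81) = 294 m

Phase 3 (free fall): v₀ = 0 m/s, a = -9.81 m/s².
Falls 446 m from rest: t = √(2·446/9.81) = 9.54 s; v = g·t = 93.6 m/s.
Total time = 4.00 + 7.75 + 9.54 = 21.3 s

21.29 s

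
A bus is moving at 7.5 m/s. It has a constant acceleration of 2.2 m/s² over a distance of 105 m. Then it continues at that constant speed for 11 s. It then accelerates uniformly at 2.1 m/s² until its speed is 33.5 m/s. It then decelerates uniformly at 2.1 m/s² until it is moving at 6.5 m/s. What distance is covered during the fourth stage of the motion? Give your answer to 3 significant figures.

257 m

Phase 1 (accelerating): v₀ = 7.50 m/s, a = 2.2 m/s².
v² = v₀² + 2aΔx = 7.50² + 2·2.2·105 = 518 → v = 22.8 m/s
t = (v − v₀)/a = (22.8 − 7.50)/2.2 = 6.94 s

Phase 2 (constant speed): v₀ = 22.8 m/s, a = 0 m/s².
v = v₀ + at = 22.8 + (0)(11) = 22.8 m/s
Δx = v₀t + ½at² = 22.8·11 + 0.5·0·11² = 250 m

Phase 3 (accelerating): v₀ = 22.8 m/s, a = 2.1 m/s².
v = v₀ + at → t = (33.5 − 22.8) / 2.1 = 5.11 s
v² = v₀² + 2aΔx → Δx = (33.5² − 22.8²)/(2·2.1) = 144 m

Phase 4 (decelerating): v₀ = 33.5 m/s, a = -2.1 m/s².
v = v₀ + at → t = (6.5 − 33.5) / -2.1 = 12.9 s
v² = v₀² + 2aΔx → Δx = (6.5² − 33.5²)/(2·-2.1) = 257 m
Distance in phase 4 = 257 m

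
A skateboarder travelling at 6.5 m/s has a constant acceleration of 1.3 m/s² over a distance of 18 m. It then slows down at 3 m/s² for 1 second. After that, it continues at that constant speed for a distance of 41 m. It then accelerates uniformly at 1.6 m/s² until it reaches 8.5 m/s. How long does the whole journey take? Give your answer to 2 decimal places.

Phase 1 (accelerating): v₀ = 6.50 m/s, a = 1.3 m/s².
v² = v₀² + 2aΔx = 6.50² + 2·1.3·18 = 89.1 → v = 9.44 m/s
t = (v − v₀)/a = (9.44 − 6.50)/1.3 = 2.26 s

Phase 2 (decelerating): v₀ = 9.44 m/s, a = -3 m/s².
v = v₀ + at = 9.44 + (-3)(1) = 6.44 m/s
Δx = v₀t + ½at² = 9.44·1 + 0.5·-3·1² = 7.94 m

Phase 3 (constant speed): v₀ = 6.44 m/s, a = 0 m/s².
Constant speed: t = d/v = 41/6.44 = 6.37 s

Phase 4 (accelerating): v₀ = 6.44 m/s, a = 1.6 m/s².
v = v₀ + at → t = (8.5 − 6.44) / 1.6 = 1.29 s
v² = v₀² + 2aΔx → Δx = (8.5² − 6.44²)/(2·1.6) = 9.63 m
Total time = 2.26 + 1.00 + 6.37 + 1.29 = 10.9 s

10.92 s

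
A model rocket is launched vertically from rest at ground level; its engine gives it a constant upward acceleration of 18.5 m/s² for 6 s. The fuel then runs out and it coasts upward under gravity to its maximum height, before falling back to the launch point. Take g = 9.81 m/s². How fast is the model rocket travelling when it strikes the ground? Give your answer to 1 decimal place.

137.3 m/s

Phase 1 (powered ascent): v₀ = 0 m/s, a = 18.5 m/s².
v = v₀ + at = 0 + (18.5)(6) = 111 m/s
Δx = v₀t + ½at² = 0·6 + 0.5·18.5·6² = 333 m

Phase 2 (coasting upward): v₀ = 111 m/s, a = -9.81 m/s².
v = v₀ + at → t = (0 − 111) / -9.81 = 11.3 s
v² = v₀² + 2aΔx → Δx = (0² − 111²)/(2·-9.81) = 628 m

Phase 3 (free fall): v₀ = 0 m/s, a = -9.81 m/s².
Falls 961 m from rest: t = √(2·961/9.81) = 14.0 s; v = g·t = 137 m/s.
Impact speed = 137 m/s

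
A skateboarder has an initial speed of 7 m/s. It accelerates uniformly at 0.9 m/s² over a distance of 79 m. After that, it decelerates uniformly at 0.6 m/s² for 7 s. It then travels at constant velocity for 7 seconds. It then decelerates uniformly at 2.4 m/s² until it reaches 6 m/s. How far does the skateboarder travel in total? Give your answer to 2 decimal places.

240.30 m

Phase 1 (accelerating): v₀ = 7.00 m/s, a = 0.9 m/s².
v² = v₀² + 2aΔx = 7.00² + 2·0.9·79 = 191 → v = 13.8 m/s
t = (v − v₀)/a = (13.8 − 7.00)/0.9 = 7.59 s

Phase 2 (decelerating): v₀ = 13.8 m/s, a = -0.6 m/s².
v = v₀ + at = 13.8 + (-0.6)(7) = 9.63 m/s
Δx = v₀t + ½at² = 13.8·7 + 0.5·-0.6·7² = 82.1 m

Phase 3 (constant speed): v₀ = 9.63 m/s, a = 0 m/s².
v = v₀ + at = 9.63 + (0)(7) = 9.63 m/s
Δx = v₀t + ½at² = 9.63·7 + 0.5·0·7² = 67.4 m

Phase 4 (decelerating): v₀ = 9.63 m/s, a = -2.4 m/s².
v = v₀ + at → t = (6 − 9.63) / -2.4 = 1.51 s
v² = v₀² + 2aΔx → Δx = (6² − 9.63²)/(2·-2.4) = 11.8 m
Total distance = 79.0 + 82.1 + 67.4 + 11.8 = 240 m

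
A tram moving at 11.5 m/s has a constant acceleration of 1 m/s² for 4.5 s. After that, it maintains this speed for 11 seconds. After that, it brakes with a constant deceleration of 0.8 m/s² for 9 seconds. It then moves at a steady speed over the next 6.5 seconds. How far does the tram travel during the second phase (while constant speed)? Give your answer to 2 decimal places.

176.00 m

Phase 1 (accelerating): v₀ = 11.5 m/s, a = 1 m/s².
v = v₀ + at = 11.5 + (1)(4.5) = 16.0 m/s
Δx = v₀t + ½at² = 11.5·4.5 + 0.5·1·4.5² = 61.9 m

Phase 2 (constant speed): v₀ = 16.0 m/s, a = 0 m/s².
v = v₀ + at = 16.0 + (0)(11) = 16.0 m/s
Δx = v₀t + ½at² = 16.0·11 + 0.5·0·11² = 176 m
Distance in phase 2 = 176 m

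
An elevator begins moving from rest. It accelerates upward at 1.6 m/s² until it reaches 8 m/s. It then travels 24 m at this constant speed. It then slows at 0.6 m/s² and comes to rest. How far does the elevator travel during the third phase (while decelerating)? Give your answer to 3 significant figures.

Phase 1 (accelerating): v₀ = 0 m/s, a = 1.6 m/s².
v = v₀ + at → t = (8 − 0) / 1.6 = 5.00 s
v² = v₀² + 2aΔx → Δx = (8² − 0²)/(2·1.6) = 20.0 m

Phase 2 (constant speed): v₀ = 8.00 m/s, a = 0 m/s².
Constant speed: t = d/v = 24/8.00 = 3.00 s

Phase 3 (decelerating): v₀ = 8.00 m/s, a = -0.6 m/s².
v = v₀ + at → t = (0 − 8.00) / -0.6 = 13.3 s
v² = v₀² + 2aΔx → Δx = (0² − 8.00²)/(2·-0.6) = 53.3 m
Distance in phase 3 = 53.3 m

53.3 m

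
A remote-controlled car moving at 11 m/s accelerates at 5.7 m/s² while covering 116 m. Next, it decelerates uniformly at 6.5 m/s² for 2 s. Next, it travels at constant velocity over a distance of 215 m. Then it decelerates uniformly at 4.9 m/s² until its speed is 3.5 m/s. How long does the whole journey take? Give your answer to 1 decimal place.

19.7 s

Phase 1 (accelerating): v₀ = 11.0 m/s, a = 5.7 m/s².
v² = v₀² + 2aΔx = 11.0² + 2·5.7·116 = 1440 → v = 38.0 m/s
t = (v − v₀)/a = (38.0 − 11.0)/5.7 = 4.74 s

Phase 2 (decelerating): v₀ = 38.0 m/s, a = -6.5 m/s².
v = v₀ + at = 38.0 + (-6.5)(2) = 25.0 m/s
Δx = v₀t + ½at² = 38.0·2 + 0.5·-6.5·2² = 63.0 m

Phase 3 (constant speed): v₀ = 25.0 m/s, a = 0 m/s².
Constant speed: t = d/v = 215/25.0 = 8.60 s

Phase 4 (decelerating): v₀ = 25.0 m/s, a = -4.9 m/s².
v = v₀ + at → t = (3.5 − 25.0) / -4.9 = 4.39 s
v² = v₀² + 2aΔx → Δx = (3.5² − 25.0²)/(2·-4.9) = 62.5 m
Total time = 4.74 + 2.00 + 8.60 + 4.39 = 19.7 s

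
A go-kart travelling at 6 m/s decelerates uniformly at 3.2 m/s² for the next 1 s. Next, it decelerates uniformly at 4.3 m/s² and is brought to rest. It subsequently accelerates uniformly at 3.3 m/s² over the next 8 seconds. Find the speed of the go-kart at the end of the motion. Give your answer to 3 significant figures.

26.4 m/s

Phase 1 (decelerating): v₀ = 6.00 m/s, a = -3.2 m/s².
v = v₀ + at = 6.00 + (-3.2)(1) = 2.80 m/s
Δx = v₀t + ½at² = 6.00·1 + 0.5·-3.2·1² = 4.40 m

Phase 2 (decelerating): v₀ = 2.80 m/s, a = -4.3 m/s².
v = v₀ + at → t = (0 − 2.80) / -4.3 = 0.651 s
v² = v₀² + 2aΔx → Δx = (0² − 2.80²)/(2·-4.3) = 0.912 m

Phase 3 (accelerating): v₀ = 0 m/s, a = 3.3 m/s².
v = v₀ + at = 0 + (3.3)(8) = 26.4 m/s
Δx = v₀t + ½at² = 0·8 + 0.5·3.3·8² = 106 m
Final speed = 26.4 m/s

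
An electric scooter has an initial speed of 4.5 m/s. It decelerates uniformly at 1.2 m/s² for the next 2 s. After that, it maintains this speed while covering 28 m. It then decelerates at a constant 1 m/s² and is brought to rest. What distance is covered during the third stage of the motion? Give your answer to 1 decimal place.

2.2 m

Phase 1 (decelerating): v₀ = 4.50 m/s, a = -1.2 m/s².
v = v₀ + at = 4.50 + (-1.2)(2) = 2.10 m/s
Δx = v₀t + ½at² = 4.50·2 + 0.5·-1.2·2² = 6.60 m

Phase 2 (constant speed): v₀ = 2.10 m/s, a = 0 m/s².
Constant speed: t = d/v = 28/2.10 = 13.3 s

Phase 3 (decelerating): v₀ = 2.10 m/s, a = -1 m/s².
v = v₀ + at → t = (0 − 2.10) / -1 = 2.10 s
v² = v₀² + 2aΔx → Δx = (0² − 2.10²)/(2·-1) = 2.21 m
Distance in phase 3 = 2.21 m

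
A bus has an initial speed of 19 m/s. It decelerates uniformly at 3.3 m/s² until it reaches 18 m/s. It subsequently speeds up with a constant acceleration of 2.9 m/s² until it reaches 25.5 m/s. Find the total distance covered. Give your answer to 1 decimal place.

61.9 m

Phase 1 (decelerating): v₀ = 19.0 m/s, a = -3.3 m/s².
v = v₀ + at → t = (18 − 19.0) / -3.3 = 0.303 s
v² = v₀² + 2aΔx → Δx = (18² − 19.0²)/(2·-3.3) = 5.61 m

Phase 2 (accelerating): v₀ = 18.0 m/s, a = 2.9 m/s².
v = v₀ + at → t = (25.5 − 18.0) / 2.9 = 2.59 s
v² = v₀² + 2aΔx → Δx = (25.5² − 18.0²)/(2·2.9) = 56.2 m
Total distance = 5.61 + 56.2 = 61.9 m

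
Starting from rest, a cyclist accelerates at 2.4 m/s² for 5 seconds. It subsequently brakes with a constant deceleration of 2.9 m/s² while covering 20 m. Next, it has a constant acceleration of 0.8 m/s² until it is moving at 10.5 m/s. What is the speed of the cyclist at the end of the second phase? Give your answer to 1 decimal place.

Phase 1 (accelerating): v₀ = 0 m/s, a = 2.4 m/s².
v = v₀ + at = 0 + (2.4)(5) = 12.0 m/s
Δx = v₀t + ½at² = 0·5 + 0.5·2.4·5² = 30.0 m

Phase 2 (decelerating): v₀ = 12.0 m/s, a = -2.9 m/s².
v² = v₀² + 2aΔx = 12.0² + 2·-2.9·20 = 28.0 → v = 5.29 m/s
t = (v − v₀)/a = (5.29 − 12.0)/-2.9 = 2.31 s
Speed at end of phase 2 = 5.29 m/s

5.3 m/s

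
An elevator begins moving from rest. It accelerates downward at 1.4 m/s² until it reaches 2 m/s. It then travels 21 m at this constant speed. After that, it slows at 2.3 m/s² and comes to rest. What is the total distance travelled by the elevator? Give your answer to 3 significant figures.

23.3 m

Phase 1 (accelerating): v₀ = 0 m/s, a = 1.4 m/s².
v = v₀ + at → t = (2 − 0) / 1.4 = 1.43 s
v² = v₀² + 2aΔx → Δx = (2² − 0²)/(2·1.4) = 1.43 m

Phase 2 (constant speed): v₀ = 2.00 m/s, a = 0 m/s².
Constant speed: t = d/v = 21/2.00 = 10.5 s

Phase 3 (decelerating): v₀ = 2.00 m/s, a = -2.3 m/s².
v = v₀ + at → t = (0 − 2.00) / -2.3 = 0.870 s
v² = v₀² + 2aΔx → Δx = (0² − 2.00²)/(2·-2.3) = 0.870 m
Total distance = 1.43 + 21.0 + 0.870 = 23.3 m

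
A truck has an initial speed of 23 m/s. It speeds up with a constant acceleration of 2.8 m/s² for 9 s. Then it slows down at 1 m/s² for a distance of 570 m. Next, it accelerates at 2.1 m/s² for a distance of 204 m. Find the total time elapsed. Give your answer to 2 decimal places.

Phase 1 (accelerating): v₀ = 23.0 m/s, a = 2.8 m/s².
v = v₀ + at = 23.0 + (2.8)(9) = 48.2 m/s
Δx = v₀t + ½at² = 23.0·9 + 0.5·2.8·9² = 320 m

Phase 2 (decelerating): v₀ = 48.2 m/s, a = -1 m/s².
v² = v₀² + 2aΔx = 48.2² + 2·-1·570 = 1180 → v = 34.4 m/s
t = (v − v₀)/a = (34.4 − 48.2)/-1 = 13.8 s

Phase 3 (accelerating): v₀ = 34.4 m/s, a = 2.1 m/s².
v² = v₀² + 2aΔx = 34.4² + 2·2.1·204 = 2040 → v = 45.2 m/s
t = (v − v₀)/a = (45.2 − 34.4)/2.1 = 5.13 s
Total time = 9.00 + 13.8 + 5.13 = 27.9 s

27.93 s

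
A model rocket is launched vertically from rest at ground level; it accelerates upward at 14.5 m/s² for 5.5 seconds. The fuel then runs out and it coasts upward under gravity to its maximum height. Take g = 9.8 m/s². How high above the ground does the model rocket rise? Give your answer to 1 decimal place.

Phase 1 (powered ascent): v₀ = 0 m/s, a = 14.5 m/s².
v = v₀ + at = 0 + (14.5)(5.5) = 79.8 m/s
Δx = v₀t + ½at² = 0·5.5 + 0.5·14.5·5.5² = 219 m

Phase 2 (coasting upward): v₀ = 79.8 m/s, a = -9.8 m/s².
v = v₀ + at → t = (0 − 79.8) / -9.8 = 8.14 s
v² = v₀² + 2aΔx → Δx = (0² − 79.8²)/(2·-9.8) = 324 m
Maximum height = 219 + 324 = 544 m

543.8 m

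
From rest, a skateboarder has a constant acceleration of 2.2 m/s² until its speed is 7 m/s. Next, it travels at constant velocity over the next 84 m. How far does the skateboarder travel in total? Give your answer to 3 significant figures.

Phase 1 (accelerating): v₀ = 0 m/s, a = 2.2 m/s².
v = v₀ + at → t = (7 − 0) / 2.2 = 3.18 s
v² = v₀² + 2aΔx → Δx = (7² − 0²)/(2·2.2) = 11.1 m

Phase 2 (constant speed): v₀ = 7.00 m/s, a = 0 m/s².
Constant speed: t = d/v = 84/7.00 = 12.0 s
Total distance = 11.1 + 84.0 = 95.1 m

95.1 m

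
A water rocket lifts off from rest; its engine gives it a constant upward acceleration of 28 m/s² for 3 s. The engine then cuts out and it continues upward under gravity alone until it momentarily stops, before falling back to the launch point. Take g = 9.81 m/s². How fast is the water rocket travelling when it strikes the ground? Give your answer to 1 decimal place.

97.6 m/s

Phase 1 (powered ascent): v₀ = 0 m/s, a = 28 m/s².
v = v₀ + at = 0 + (28)(3) = 84.0 m/s
Δx = v₀t + ½at² = 0·3 + 0.5·28·3² = 126 m

Phase 2 (coasting upward): v₀ = 84.0 m/s, a = -9.81 m/s².
v = v₀ + at → t = (0 − 84.0) / -9.81 = 8.56 s
v² = v₀² + 2aΔx → Δx = (0² − 84.0²)/(2·-9.81) = 360 m

Phase 3 (free fall): v₀ = 0 m/s, a = -9.81 m/s².
Falls 486 m from rest: t = √(2·486/9.81) = 9.95 s; v = g·t = 97.6 m/s.
Impact speed = 97.6 m/s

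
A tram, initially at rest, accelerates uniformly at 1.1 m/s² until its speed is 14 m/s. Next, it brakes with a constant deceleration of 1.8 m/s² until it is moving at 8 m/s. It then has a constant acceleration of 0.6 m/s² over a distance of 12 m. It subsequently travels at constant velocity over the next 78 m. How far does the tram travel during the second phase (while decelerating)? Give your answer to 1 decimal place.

36.7 m

Phase 1 (accelerating): v₀ = 0 m/s, a = 1.1 m/s².
v = v₀ + at → t = (14 − 0) / 1.1 = 12.7 s
v² = v₀² + 2aΔx → Δx = (14² − 0²)/(2·1.1) = 89.1 m

Phase 2 (decelerating): v₀ = 14.0 m/s, a = -1.8 m/s².
v = v₀ + at → t = (8 − 14.0) / -1.8 = 3.33 s
v² = v₀² + 2aΔx → Δx = (8² − 14.0²)/(2·-1.8) = 36.7 m
Distance in phase 2 = 36.7 m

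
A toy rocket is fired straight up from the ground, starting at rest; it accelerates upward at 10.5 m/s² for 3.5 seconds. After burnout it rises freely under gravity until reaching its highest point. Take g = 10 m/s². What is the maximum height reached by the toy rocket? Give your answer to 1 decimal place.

131.8 m

Phase 1 (powered ascent): v₀ = 0 m/s, a = 10.5 m/s².
v = v₀ + at = 0 + (10.5)(3.5) = 36.8 m/s
Δx = v₀t + ½at² = 0·3.5 + 0.5·10.5·3.5² = 64.3 m

Phase 2 (coasting upward): v₀ = 36.8 m/s, a = -10 m/s².
v = v₀ + at → t = (0 − 36.8) / -10 = 3.67 s
v² = v₀² + 2aΔx → Δx = (0² − 36.8²)/(2·-10) = 67.5 m
Maximum height = 64.3 + 67.5 = 132 m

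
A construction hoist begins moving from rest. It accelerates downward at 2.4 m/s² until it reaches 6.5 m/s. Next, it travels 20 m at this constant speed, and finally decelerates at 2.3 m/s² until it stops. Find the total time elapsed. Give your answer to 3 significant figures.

8.61 s

Phase 1 (accelerating): v₀ = 0 m/s, a = 2.4 m/s².
v = v₀ + at → t = (6.5 − 0) / 2.4 = 2.71 s
v² = v₀² + 2aΔx → Δx = (6.5² − 0²)/(2·2.4) = 8.80 m

Phase 2 (constant speed): v₀ = 6.50 m/s, a = 0 m/s².
Constant speed: t = d/v = 20/6.50 = 3.08 s

Phase 3 (decelerating): v₀ = 6.50 m/s, a = -2.3 m/s².
v = v₀ + at → t = (0 − 6.50) / -2.3 = 2.83 s
v² = v₀² + 2aΔx → Δx = (0² − 6.50²)/(2·-2.3) = 9.18 m
Total time = 2.71 + 3.08 + 2.83 = 8.61 s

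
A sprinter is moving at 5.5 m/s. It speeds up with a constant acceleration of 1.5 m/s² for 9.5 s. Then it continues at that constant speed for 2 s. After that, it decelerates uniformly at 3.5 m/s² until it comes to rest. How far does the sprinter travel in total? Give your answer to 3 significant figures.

215 m

Phase 1 (accelerating): v₀ = 5.50 m/s, a = 1.5 m/s².
v = v₀ + at = 5.50 + (1.5)(9.5) = 19.8 m/s
Δx = v₀t + ½at² = 5.50·9.5 + 0.5·1.5·9.5² = 120 m

Phase 2 (constant speed): v₀ = 19.8 m/s, a = 0 m/s².
v = v₀ + at = 19.8 + (0)(2) = 19.8 m/s
Δx = v₀t + ½at² = 19.8·2 + 0.5·0·2² = 39.5 m

Phase 3 (decelerating): v₀ = 19.8 m/s, a = -3.5 m/s².
v = v₀ + at → t = (0 − 19.8) / -3.5 = 5.64 s
v² = v₀² + 2aΔx → Δx = (0² − 19.8²)/(2·-3.5) = 55.7 m
Total distance = 120 + 39.5 + 55.7 = 215 m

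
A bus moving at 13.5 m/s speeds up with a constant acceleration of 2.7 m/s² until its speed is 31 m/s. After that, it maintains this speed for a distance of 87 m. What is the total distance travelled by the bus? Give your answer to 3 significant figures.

Phase 1 (accelerating): v₀ = 13.5 m/s, a = 2.7 m/s².
v = v₀ + at → t = (31 − 13.5) / 2.7 = 6.48 s
v² = v₀² + 2aΔx → Δx = (31² − 13.5²)/(2·2.7) = 144 m

Phase 2 (constant speed): v₀ = 31.0 m/s, a = 0 m/s².
Constant speed: t = d/v = 87/31.0 = 2.81 s
Total distance = 144 + 87.0 = 231 m

231 m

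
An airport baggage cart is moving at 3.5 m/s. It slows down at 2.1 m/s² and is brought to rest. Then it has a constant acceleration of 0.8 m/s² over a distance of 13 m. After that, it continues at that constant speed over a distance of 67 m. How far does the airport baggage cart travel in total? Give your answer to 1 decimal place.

82.9 m

Phase 1 (decelerating): v₀ = 3.50 m/s, a = -2.1 m/s².
v = v₀ + at → t = (0 − 3.50) / -2.1 = 1.67 s
v² = v₀² + 2aΔx → Δx = (0² − 3.50²)/(2·-2.1) = 2.92 m

Phase 2 (accelerating): v₀ = 0 m/s, a = 0.8 m/s².
v² = v₀² + 2aΔx = 0² + 2·0.8·13 = 20.8 → v = 4.56 m/s
t = (v − v₀)/a = (4.56 − 0)/0.8 = 5.70 s

Phase 3 (constant speed): v₀ = 4.56 m/s, a = 0 m/s².
Constant speed: t = d/v = 67/4.56 = 14.7 s
Total distance = 2.92 + 13.0 + 67.0 = 82.9 m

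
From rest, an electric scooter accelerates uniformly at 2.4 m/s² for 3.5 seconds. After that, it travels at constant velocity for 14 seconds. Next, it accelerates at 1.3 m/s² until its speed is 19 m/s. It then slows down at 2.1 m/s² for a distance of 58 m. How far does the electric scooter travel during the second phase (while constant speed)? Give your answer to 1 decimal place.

117.6 m

Phase 1 (accelerating): v₀ = 0 m/s, a = 2.4 m/s².
v = v₀ + at = 0 + (2.4)(3.5) = 8.40 m/s
Δx = v₀t + ½at² = 0·3.5 + 0.5·2.4·3.5² = 14.7 m

Phase 2 (constant speed): v₀ = 8.40 m/s, a = 0 m/s².
v = v₀ + at = 8.40 + (0)(14) = 8.40 m/s
Δx = v₀t + ½at² = 8.40·14 + 0.5·0·14² = 118 m
Distance in phase 2 = 118 m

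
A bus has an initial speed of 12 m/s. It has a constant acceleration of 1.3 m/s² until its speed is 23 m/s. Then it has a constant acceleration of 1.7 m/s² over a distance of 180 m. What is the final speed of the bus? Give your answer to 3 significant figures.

33.8 m/s

Phase 1 (accelerating): v₀ = 12.0 m/s, a = 1.3 m/s².
v = v₀ + at → t = (23 − 12.0) / 1.3 = 8.46 s
v² = v₀² + 2aΔx → Δx = (23² − 12.0²)/(2·1.3) = 148 m

Phase 2 (accelerating): v₀ = 23.0 m/s, a = 1.7 m/s².
v² = v₀² + 2aΔx = 23.0² + 2·1.7·180 = 1140 → v = 33.8 m/s
t = (v − v₀)/a = (33.8 − 23.0)/1.7 = 6.34 s
Final speed = 33.8 m/s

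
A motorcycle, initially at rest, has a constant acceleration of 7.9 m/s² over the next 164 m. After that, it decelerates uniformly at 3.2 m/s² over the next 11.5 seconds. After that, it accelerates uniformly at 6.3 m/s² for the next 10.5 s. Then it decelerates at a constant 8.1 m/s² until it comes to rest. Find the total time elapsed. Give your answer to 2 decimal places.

38.35 s

Phase 1 (accelerating): v₀ = 0 m/s, a = 7.9 m/s².
v² = v₀² + 2aΔx = 0² + 2·7.9·164 = 2590 → v = 50.9 m/s
t = (v − v₀)/a = (50.9 − 0)/7.9 = 6.44 s

Phase 2 (decelerating): v₀ = 50.9 m/s, a = -3.2 m/s².
v = v₀ + at = 50.9 + (-3.2)(11.5) = 14.1 m/s
Δx = v₀t + ½at² = 50.9·11.5 + 0.5·-3.2·11.5² = 374 m

Phase 3 (accelerating): v₀ = 14.1 m/s, a = 6.3 m/s².
v = v₀ + at = 14.1 + (6.3)(10.5) = 80.3 m/s
Δx = v₀t + ½at² = 14.1·10.5 + 0.5·6.3·10.5² = 495 m

Phase 4 (decelerating): v₀ = 80.3 m/s, a = -8.1 m/s².
v = v₀ + at → t = (0 − 80.3) / -8.1 = 9.91 s
v² = v₀² + 2aΔx → Δx = (0² − 80.3²)/(2·-8.1) = 398 m
Total time = 6.44 + 11.5 + 10.5 + 9.91 = 38.4 s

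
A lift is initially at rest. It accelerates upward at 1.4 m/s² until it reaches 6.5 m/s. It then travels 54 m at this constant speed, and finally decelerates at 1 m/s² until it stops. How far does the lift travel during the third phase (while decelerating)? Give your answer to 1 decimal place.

21.1 m

Phase 1 (accelerating): v₀ = 0 m/s, a = 1.4 m/s².
v = v₀ + at → t = (6.5 − 0) / 1.4 = 4.64 s
v² = v₀² + 2aΔx → Δx = (6.5² − 0²)/(2·1.4) = 15.1 m

Phase 2 (constant speed): v₀ = 6.50 m/s, a = 0 m/s².
Constant speed: t = d/v = 54/6.50 = 8.31 s

Phase 3 (decelerating): v₀ = 6.50 m/s, a = -1 m/s².
v = v₀ + at → t = (0 − 6.50) / -1 = 6.50 s
v² = v₀² + 2aΔx → Δx = (0² − 6.50²)/(2·-1) = 21.1 m
Distance in phase 3 = 21.1 m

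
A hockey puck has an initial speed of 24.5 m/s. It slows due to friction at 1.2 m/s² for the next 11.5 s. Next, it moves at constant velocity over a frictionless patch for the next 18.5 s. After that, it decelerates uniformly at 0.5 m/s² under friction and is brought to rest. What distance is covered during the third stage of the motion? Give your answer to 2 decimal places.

Phase 1 (decelerating): v₀ = 24.5 m/s, a = -1.2 m/s².
v = v₀ + at = 24.5 + (-1.2)(11.5) = 10.7 m/s
Δx = v₀t + ½at² = 24.5·11.5 + 0.5·-1.2·11.5² = 202 m

Phase 2 (constant speed): v₀ = 10.7 m/s, a = 0 m/s².
v = v₀ + at = 10.7 + (0)(18.5) = 10.7 m/s
Δx = v₀t + ½at² = 10.7·18.5 + 0.5·0·18.5² = 198 m

Phase 3 (decelerating): v₀ = 10.7 m/s, a = -0.5 m/s².
v = v₀ + at → t = (0 − 10.7) / -0.5 = 21.4 s
v² = v₀² + 2aΔx → Δx = (0² − 10.7²)/(2·-0.5) = 114 m
Distance in phase 3 = 114 m

114.49 m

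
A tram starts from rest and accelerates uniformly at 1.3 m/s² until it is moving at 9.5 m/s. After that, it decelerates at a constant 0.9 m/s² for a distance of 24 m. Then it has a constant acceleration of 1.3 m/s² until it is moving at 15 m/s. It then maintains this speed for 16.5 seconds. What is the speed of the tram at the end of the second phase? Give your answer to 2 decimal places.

6.86 m/s

Phase 1 (accelerating): v₀ = 0 m/s, a = 1.3 m/s².
v = v₀ + at → t = (9.5 − 0) / 1.3 = 7.31 s
v² = v₀² + 2aΔx → Δx = (9.5² − 0²)/(2·1.3) = 34.7 m

Phase 2 (decelerating): v₀ = 9.50 m/s, a = -0.9 m/s².
v² = v₀² + 2aΔx = 9.50² + 2·-0.9·24 = 47.0 → v = 6.86 m/s
t = (v − v₀)/a = (6.86 − 9.50)/-0.9 = 2.93 s
Speed at end of phase 2 = 6.86 m/s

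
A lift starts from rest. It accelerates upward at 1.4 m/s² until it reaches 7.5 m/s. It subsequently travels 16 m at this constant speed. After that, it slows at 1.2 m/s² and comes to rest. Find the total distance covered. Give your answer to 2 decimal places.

59.53 m

Phase 1 (accelerating): v₀ = 0 m/s, a = 1.4 m/s².
v = v₀ + at → t = (7.5 − 0) / 1.4 = 5.36 s
v² = v₀² + 2aΔx → Δx = (7.5² − 0²)/(2·1.4) = 20.1 m

Phase 2 (constant speed): v₀ = 7.50 m/s, a = 0 m/s².
Constant speed: t = d/v = 16/7.50 = 2.13 s

Phase 3 (decelerating): v₀ = 7.50 m/s, a = -1.2 m/s².
v = v₀ + at → t = (0 − 7.50) / -1.2 = 6.25 s
v² = v₀² + 2aΔx → Δx = (0² − 7.50²)/(2·-1.2) = 23.4 m
Total distance = 20.1 + 16.0 + 23.4 = 59.5 m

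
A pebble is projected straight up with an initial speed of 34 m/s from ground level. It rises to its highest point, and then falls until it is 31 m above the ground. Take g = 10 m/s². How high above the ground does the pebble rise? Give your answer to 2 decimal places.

57.80 m

Phase 1 (rising): v₀ = 34.0 m/s, a = -10 m/s².
v = v₀ + at → t = (0 − 34.0) / -10 = 3.40 s
v² = v₀² + 2aΔx → Δx = (0² − 34.0²)/(2·-10) = 57.8 m
Maximum height = 57.8 m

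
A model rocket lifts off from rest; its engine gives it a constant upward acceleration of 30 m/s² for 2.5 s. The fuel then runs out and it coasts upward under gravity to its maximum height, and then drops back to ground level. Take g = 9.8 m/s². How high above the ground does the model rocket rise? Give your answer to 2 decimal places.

380.74 m

Phase 1 (powered ascent): v₀ = 0 m/s, a = 30 m/s².
v = v₀ + at = 0 + (30)(2.5) = 75.0 m/s
Δx = v₀t + ½at² = 0·2.5 + 0.5·30·2.5² = 93.8 m

Phase 2 (coasting upward): v₀ = 75.0 m/s, a = -9.8 m/s².
v = v₀ + at → t = (0 − 75.0) / -9.8 = 7.65 s
v² = v₀² + 2aΔx → Δx = (0² − 75.0²)/(2·-9.8) = 287 m
Maximum height = 93.8 + 287 = 381 m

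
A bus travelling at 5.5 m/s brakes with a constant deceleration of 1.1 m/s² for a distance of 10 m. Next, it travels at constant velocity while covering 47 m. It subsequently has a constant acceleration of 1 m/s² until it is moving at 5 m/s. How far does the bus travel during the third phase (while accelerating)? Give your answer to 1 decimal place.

8.4 m

Phase 1 (decelerating): v₀ = 5.50 m/s, a = -1.1 m/s².
v² = v₀² + 2aΔx = 5.50² + 2·-1.1·10 = 8.25 → v = 2.87 m/s
t = (v − v₀)/a = (2.87 − 5.50)/-1.1 = 2.39 s

Phase 2 (constant speed): v₀ = 2.87 m/s, a = 0 m/s².
Constant speed: t = d/v = 47/2.87 = 16.4 s

Phase 3 (accelerating): v₀ = 2.87 m/s, a = 1 m/s².
v = v₀ + at → t = (5 − 2.87) / 1 = 2.13 s
v² = v₀² + 2aΔx → Δx = (5² − 2.87²)/(2·1) = 8.38 m
Distance in phase 3 = 8.38 m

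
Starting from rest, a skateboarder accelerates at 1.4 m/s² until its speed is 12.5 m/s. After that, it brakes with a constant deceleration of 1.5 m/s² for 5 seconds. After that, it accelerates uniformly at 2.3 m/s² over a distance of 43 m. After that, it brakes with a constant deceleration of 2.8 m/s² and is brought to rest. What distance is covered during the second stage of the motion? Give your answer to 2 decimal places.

Phase 1 (accelerating): v₀ = 0 m/s, a = 1.4 m/s².
v = v₀ + at → t = (12.5 − 0) / 1.4 = 8.93 s
v² = v₀² + 2aΔx → Δx = (12.5² − 0²)/(2·1.4) = 55.8 m

Phase 2 (decelerating): v₀ = 12.5 m/s, a = -1.5 m/s².
v = v₀ + at = 12.5 + (-1.5)(5) = 5.00 m/s
Δx = v₀t + ½at² = 12.5·5 + 0.5·-1.5·5² = 43.8 m
Distance in phase 2 = 43.8 m

43.75 m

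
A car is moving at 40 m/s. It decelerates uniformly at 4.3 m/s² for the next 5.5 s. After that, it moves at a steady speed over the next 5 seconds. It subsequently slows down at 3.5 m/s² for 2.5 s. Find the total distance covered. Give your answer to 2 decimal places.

Phase 1 (decelerating): v₀ = 40.0 m/s, a = -4.3 m/s².
v = v₀ + at = 40.0 + (-4.3)(5.5) = 16.4 m/s
Δx = v₀t + ½at² = 40.0·5.5 + 0.5·-4.3·5.5² = 155 m

Phase 2 (constant speed): v₀ = 16.4 m/s, a = 0 m/s².
v = v₀ + at = 16.4 + (0)(5) = 16.4 m/s
Δx = v₀t + ½at² = 16.4·5 + 0.5·0·5² = 81.8 m

Phase 3 (decelerating): v₀ = 16.4 m/s, a = -3.5 m/s².
v = v₀ + at = 16.4 + (-3.5)(2.5) = 7.60 m/s
Δx = v₀t + ½at² = 16.4·2.5 + 0.5·-3.5·2.5² = 29.9 m
Total distance = 155 + 81.8 + 29.9 = 267 m

266.65 m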